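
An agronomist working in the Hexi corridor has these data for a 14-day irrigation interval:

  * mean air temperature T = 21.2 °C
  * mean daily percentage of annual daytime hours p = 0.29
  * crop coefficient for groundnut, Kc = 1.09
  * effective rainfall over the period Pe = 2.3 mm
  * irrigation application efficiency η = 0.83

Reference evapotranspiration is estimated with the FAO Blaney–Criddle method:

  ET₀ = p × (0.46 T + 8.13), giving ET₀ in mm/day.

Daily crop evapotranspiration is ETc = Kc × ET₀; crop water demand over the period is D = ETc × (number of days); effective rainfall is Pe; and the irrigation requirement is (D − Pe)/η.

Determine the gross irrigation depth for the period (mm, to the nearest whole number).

ET₀ = 0.29 × (0.46 × 21.2 + 8.13) = 0.29 × 17.882 = 5.1858 mm/d
ETc = Kc × ET₀ = 1.09 × 5.1858 = 5.6525 mm/d
Crop demand D = ETc × 14 d = 5.6525 × 14 = 79.135 mm
D − Pe = 79.135 − 2.3 = 76.835 mm
Gross irrigation = 76.835 / 0.83 = 92.572 mm

93 mm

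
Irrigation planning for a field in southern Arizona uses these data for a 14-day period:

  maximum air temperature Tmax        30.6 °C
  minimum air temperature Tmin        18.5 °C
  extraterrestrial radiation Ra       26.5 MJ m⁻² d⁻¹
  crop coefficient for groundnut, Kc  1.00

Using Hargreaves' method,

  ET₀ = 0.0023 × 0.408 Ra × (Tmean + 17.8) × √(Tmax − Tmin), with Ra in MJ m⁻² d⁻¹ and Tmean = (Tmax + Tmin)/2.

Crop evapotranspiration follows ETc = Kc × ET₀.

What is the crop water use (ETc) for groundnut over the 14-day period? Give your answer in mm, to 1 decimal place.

51.3 mm

Tmean = (30.6 + 18.5)/2 = 24.55 °C
0.408 Ra = 0.408 × 26.5 = 10.8120 mm/d equivalent
ET₀ = 0.0023 × 10.8120 × (24.55 + 17.8) × √12.1 = 0.0023 × 10.8120 × 42.35 × 3.4785 = 3.6634 mm/d
ETc = Kc × ET₀ = 1.00 × 3.6634 = 3.6634 mm/d
Over 14 days: 3.6634 × 14 = 51.288 mm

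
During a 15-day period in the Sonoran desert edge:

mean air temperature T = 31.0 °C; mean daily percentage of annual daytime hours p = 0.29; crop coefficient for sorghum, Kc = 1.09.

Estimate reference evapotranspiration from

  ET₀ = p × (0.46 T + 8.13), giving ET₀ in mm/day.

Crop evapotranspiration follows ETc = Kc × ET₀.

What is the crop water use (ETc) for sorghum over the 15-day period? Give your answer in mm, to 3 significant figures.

106 mm

ET₀ = 0.29 × (0.46 × 31.0 + 8.13) = 0.29 × 22.390 = 6.4931 mm/d
ETc = Kc × ET₀ = 1.09 × 6.4931 = 7.0775 mm/d
Over 15 days: 7.0775 × 15 = 106.163 mm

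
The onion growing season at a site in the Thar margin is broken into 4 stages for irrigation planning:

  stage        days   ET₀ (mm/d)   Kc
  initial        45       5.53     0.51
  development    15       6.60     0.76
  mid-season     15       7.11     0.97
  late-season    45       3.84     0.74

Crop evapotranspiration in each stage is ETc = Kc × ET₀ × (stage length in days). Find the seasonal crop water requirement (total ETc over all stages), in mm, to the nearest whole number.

433 mm

initial: 0.51 × 5.53 × 45 = 126.91 mm
development: 0.76 × 6.60 × 15 = 75.24 mm
mid-season: 0.97 × 7.11 × 15 = 103.45 mm
late-season: 0.74 × 3.84 × 45 = 127.87 mm
Seasonal total = 433.47 mm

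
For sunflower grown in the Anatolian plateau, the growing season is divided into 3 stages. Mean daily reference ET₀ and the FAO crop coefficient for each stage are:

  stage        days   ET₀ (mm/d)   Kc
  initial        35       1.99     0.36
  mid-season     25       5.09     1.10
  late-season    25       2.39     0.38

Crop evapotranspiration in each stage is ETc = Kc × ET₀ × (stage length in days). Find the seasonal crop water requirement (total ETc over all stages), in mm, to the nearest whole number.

188 mm

initial: 0.36 × 1.99 × 35 = 25.07 mm
mid-season: 1.10 × 5.09 × 25 = 139.98 mm
late-season: 0.38 × 2.39 × 25 = 22.71 mm
Seasonal total = 187.76 mm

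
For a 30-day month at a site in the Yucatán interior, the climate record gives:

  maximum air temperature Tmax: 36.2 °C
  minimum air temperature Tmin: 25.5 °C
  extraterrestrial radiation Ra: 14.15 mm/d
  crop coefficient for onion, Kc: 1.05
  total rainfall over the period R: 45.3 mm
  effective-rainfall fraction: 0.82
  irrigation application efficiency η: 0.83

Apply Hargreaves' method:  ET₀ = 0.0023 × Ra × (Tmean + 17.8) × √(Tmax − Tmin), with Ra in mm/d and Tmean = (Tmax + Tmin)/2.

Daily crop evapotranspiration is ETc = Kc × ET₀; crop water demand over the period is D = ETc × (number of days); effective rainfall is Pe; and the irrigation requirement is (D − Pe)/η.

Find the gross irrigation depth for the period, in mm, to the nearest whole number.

Tmean = (36.2 + 25.5)/2 = 30.85 °C
ET₀ = 0.0023 × 14.15 × (30.85 + 17.8) × √10.7 = 0.0023 × 14.15 × 48.65 × 3.2711 = 5.1792 mm/d
ETc = Kc × ET₀ = 1.05 × 5.1792 = 5.4382 mm/d
Crop demand D = ETc × 30 d = 5.4382 × 30 = 163.146 mm
Pe = 0.82 × 45.3 = 37.146 mm
D − Pe = 163.146 − 37.146 = 126.000 mm
Gross irrigation = 126.000 / 0.83 = 151.807 mm

152 mm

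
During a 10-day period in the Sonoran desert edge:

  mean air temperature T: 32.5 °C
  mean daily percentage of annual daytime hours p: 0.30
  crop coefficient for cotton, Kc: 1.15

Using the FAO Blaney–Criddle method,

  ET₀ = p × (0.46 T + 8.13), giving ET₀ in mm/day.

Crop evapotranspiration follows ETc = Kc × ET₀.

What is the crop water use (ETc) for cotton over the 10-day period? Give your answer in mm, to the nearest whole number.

80 mm

ET₀ = 0.30 × (0.46 × 32.5 + 8.13) = 0.30 × 23.080 = 6.9240 mm/d
ETc = Kc × ET₀ = 1.15 × 6.9240 = 7.9626 mm/d
Over 10 days: 7.9626 × 10 = 79.626 mm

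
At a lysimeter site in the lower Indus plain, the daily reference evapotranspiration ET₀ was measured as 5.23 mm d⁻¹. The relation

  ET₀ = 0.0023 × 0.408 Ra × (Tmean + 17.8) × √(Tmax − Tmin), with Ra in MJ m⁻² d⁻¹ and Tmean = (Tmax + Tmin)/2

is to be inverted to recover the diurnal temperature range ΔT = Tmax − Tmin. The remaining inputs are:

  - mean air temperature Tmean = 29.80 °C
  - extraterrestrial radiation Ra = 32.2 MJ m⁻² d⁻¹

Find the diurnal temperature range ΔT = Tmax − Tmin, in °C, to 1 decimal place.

√ΔT = ET₀ / [0.0023 × 0.408 × Ra × (Tmean+17.8)] = 5.23 / (0.0023 × 13.1376 × 47.60) = 3.6362
ΔT = 3.6362² = 13.222 °C

13.2 °C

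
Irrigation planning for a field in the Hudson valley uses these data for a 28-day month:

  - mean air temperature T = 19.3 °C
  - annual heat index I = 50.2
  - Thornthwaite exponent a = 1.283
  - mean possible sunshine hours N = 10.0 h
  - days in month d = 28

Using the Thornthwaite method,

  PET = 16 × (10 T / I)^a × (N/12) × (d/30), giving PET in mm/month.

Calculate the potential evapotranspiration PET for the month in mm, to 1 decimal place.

70.0 mm

10T/I = 10 × 19.3 / 50.2 = 3.8446
(10T/I)^a = 3.8446^1.283 = 5.6281
Uncorrected PET = 16 × 5.6281 = 90.050 mm
Correction = (N/12)(d/30) = (10.0/12)(28/30) = 0.7778
PET = 90.050 × 0.7778 = 70.041 mm/month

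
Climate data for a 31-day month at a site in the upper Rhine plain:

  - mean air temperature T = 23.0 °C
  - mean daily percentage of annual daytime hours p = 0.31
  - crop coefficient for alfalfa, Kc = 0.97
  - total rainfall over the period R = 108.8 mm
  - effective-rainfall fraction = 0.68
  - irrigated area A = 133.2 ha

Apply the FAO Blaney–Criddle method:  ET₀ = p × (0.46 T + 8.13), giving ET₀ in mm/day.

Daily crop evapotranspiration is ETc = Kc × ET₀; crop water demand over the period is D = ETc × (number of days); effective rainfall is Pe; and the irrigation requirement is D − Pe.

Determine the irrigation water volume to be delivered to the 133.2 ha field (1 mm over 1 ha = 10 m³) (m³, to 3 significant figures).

ET₀ = 0.31 × (0.46 × 23.0 + 8.13) = 0.31 × 18.710 = 5.8001 mm/d
ETc = Kc × ET₀ = 0.97 × 5.8001 = 5.6261 mm/d
Crop demand D = ETc × 31 d = 5.6261 × 31 = 174.409 mm
Pe = 0.68 × 108.8 = 73.984 mm
D − Pe = 174.409 − 73.984 = 100.425 mm
Volume = 100.425 mm × 133.2 ha × 10 = 133766.1 m³

134000 m³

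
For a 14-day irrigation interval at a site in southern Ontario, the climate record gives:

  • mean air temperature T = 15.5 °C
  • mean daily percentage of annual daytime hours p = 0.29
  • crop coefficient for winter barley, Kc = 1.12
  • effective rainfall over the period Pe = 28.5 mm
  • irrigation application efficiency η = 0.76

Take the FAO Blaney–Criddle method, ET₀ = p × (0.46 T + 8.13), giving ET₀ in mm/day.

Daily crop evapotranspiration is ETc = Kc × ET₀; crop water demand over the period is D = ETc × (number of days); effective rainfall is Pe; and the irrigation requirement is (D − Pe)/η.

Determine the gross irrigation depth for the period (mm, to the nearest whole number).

54 mm

ET₀ = 0.29 × (0.46 × 15.5 + 8.13) = 0.29 × 15.260 = 4.4254 mm/d
ETc = Kc × ET₀ = 1.12 × 4.4254 = 4.9564 mm/d
Crop demand D = ETc × 14 d = 4.9564 × 14 = 69.390 mm
D − Pe = 69.390 − 28.5 = 40.890 mm
Gross irrigation = 40.890 / 0.76 = 53.803 mm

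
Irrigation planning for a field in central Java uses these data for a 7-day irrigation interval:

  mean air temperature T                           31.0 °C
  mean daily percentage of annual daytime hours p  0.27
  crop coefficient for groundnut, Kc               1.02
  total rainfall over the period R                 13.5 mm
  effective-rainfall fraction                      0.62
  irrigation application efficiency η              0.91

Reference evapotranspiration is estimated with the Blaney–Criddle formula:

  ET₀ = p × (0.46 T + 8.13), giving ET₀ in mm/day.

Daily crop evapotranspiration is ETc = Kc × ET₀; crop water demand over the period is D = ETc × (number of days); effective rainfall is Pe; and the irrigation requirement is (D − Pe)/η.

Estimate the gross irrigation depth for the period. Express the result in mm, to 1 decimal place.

38.2 mm

ET₀ = 0.27 × (0.46 × 31.0 + 8.13) = 0.27 × 22.390 = 6.0453 mm/d
ETc = Kc × ET₀ = 1.02 × 6.0453 = 6.1662 mm/d
Crop demand D = ETc × 7 d = 6.1662 × 7 = 43.163 mm
Pe = 0.62 × 13.5 = 8.370 mm
D − Pe = 43.163 − 8.370 = 34.793 mm
Gross irrigation = 34.793 / 0.91 = 38.234 mm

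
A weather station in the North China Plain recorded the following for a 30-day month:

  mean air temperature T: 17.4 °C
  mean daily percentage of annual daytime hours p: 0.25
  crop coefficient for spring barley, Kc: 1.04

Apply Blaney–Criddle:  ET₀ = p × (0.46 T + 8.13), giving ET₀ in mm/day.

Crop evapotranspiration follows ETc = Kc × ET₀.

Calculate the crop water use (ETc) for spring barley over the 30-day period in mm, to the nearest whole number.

126 mm

ET₀ = 0.25 × (0.46 × 17.4 + 8.13) = 0.25 × 16.134 = 4.0335 mm/d
ETc = Kc × ET₀ = 1.04 × 4.0335 = 4.1948 mm/d
Over 30 days: 4.1948 × 30 = 125.844 mm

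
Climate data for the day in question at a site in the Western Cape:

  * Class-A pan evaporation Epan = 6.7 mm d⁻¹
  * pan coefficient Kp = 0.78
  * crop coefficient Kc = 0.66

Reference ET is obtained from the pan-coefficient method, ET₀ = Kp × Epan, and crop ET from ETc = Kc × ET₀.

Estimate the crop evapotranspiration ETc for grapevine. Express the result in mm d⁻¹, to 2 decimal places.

ET₀ = 0.78 × 6.7 = 5.2260 mm/d
ETc = Kc × ET₀ = 0.66 × 5.2260 = 3.4492 mm/d

3.45 mm d⁻¹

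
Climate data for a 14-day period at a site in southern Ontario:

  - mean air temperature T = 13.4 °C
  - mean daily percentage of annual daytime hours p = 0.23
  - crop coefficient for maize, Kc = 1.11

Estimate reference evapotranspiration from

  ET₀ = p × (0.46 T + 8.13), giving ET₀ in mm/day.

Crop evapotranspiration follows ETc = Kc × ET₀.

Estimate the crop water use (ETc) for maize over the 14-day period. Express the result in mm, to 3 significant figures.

51.1 mm

ET₀ = 0.23 × (0.46 × 13.4 + 8.13) = 0.23 × 14.294 = 3.2876 mm/d
ETc = Kc × ET₀ = 1.11 × 3.2876 = 3.6492 mm/d
Over 14 days: 3.6492 × 14 = 51.089 mm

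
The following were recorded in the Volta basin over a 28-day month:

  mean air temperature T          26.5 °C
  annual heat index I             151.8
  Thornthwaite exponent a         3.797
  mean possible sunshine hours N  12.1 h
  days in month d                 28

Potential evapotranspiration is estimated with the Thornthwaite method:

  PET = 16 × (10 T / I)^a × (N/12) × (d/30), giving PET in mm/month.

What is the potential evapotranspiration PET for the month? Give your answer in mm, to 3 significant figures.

125 mm

10T/I = 10 × 26.5 / 151.8 = 1.7457
(10T/I)^a = 1.7457^3.797 = 8.2939
Uncorrected PET = 16 × 8.2939 = 132.702 mm
Correction = (N/12)(d/30) = (12.1/12)(28/30) = 0.9411
PET = 132.702 × 0.9411 = 124.886 mm/month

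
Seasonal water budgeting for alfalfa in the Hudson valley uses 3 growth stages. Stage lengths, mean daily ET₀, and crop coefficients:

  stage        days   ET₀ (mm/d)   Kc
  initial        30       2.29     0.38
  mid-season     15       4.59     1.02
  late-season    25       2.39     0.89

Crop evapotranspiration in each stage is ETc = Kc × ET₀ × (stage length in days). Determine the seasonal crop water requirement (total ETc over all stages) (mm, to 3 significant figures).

150 mm

initial: 0.38 × 2.29 × 30 = 26.11 mm
mid-season: 1.02 × 4.59 × 15 = 70.23 mm
late-season: 0.89 × 2.39 × 25 = 53.18 mm
Seasonal total = 149.52 mm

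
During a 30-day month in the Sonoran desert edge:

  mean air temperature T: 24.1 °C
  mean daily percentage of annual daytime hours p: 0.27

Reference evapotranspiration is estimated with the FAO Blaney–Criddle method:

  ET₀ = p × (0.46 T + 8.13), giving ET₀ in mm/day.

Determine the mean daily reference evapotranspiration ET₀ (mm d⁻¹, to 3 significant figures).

ET₀ = 0.27 × (0.46 × 24.1 + 8.13) = 0.27 × 19.216 = 5.1883 mm/d

5.19 mm d⁻¹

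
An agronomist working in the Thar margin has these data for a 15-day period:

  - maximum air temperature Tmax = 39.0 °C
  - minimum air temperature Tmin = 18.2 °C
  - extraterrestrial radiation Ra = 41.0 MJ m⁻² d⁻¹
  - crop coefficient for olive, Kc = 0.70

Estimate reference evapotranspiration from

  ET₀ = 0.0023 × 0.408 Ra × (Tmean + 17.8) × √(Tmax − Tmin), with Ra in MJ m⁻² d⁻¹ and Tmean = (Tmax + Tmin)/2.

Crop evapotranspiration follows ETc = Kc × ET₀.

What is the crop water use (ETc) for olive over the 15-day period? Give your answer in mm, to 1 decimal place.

Tmean = (39.0 + 18.2)/2 = 28.60 °C
0.408 Ra = 0.408 × 41.0 = 16.7280 mm/d equivalent
ET₀ = 0.0023 × 16.7280 × (28.60 + 17.8) × √20.8 = 0.0023 × 16.7280 × 46.40 × 4.5607 = 8.1418 mm/d
ETc = Kc × ET₀ = 0.70 × 8.1418 = 5.6993 mm/d
Over 15 days: 5.6993 × 15 = 85.490 mm

85.5 mm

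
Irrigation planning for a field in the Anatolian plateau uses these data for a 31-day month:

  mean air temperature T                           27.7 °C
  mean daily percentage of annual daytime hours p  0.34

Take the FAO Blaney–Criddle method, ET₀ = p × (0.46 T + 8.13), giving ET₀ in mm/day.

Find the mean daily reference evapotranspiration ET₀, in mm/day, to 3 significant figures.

7.10 mm/day

ET₀ = 0.34 × (0.46 × 27.7 + 8.13) = 0.34 × 20.872 = 7.0965 mm/d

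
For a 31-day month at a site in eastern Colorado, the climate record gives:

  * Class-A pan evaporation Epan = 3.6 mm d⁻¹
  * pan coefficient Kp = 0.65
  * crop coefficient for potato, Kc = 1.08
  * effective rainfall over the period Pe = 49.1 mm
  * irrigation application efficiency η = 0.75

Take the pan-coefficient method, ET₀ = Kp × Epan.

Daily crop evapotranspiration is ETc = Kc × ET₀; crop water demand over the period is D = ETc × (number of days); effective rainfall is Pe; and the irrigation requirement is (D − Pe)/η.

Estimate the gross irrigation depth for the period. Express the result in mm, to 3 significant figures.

39.0 mm

ET₀ = 0.65 × 3.6 = 2.3400 mm/d
ETc = Kc × ET₀ = 1.08 × 2.3400 = 2.5272 mm/d
Crop demand D = ETc × 31 d = 2.5272 × 31 = 78.343 mm
D − Pe = 78.343 − 49.1 = 29.243 mm
Gross irrigation = 29.243 / 0.75 = 38.991 mm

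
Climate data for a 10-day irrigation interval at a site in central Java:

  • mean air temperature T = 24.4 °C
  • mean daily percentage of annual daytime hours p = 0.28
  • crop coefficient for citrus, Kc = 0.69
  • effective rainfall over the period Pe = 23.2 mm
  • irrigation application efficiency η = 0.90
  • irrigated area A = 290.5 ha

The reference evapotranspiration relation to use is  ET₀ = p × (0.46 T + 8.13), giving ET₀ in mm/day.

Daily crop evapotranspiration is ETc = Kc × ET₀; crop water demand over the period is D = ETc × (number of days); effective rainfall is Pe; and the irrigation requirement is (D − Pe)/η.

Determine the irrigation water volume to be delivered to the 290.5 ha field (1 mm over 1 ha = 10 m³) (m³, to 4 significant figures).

ET₀ = 0.28 × (0.46 × 24.4 + 8.13) = 0.28 × 19.354 = 5.4191 mm/d
ETc = Kc × ET₀ = 0.69 × 5.4191 = 3.7392 mm/d
Crop demand D = ETc × 10 d = 3.7392 × 10 = 37.392 mm
D − Pe = 37.392 − 23.2 = 14.192 mm
Gross irrigation = 14.192 / 0.90 = 15.769 mm
Volume = 15.769 mm × 290.5 ha × 10 = 45808.9 m³

45810 m³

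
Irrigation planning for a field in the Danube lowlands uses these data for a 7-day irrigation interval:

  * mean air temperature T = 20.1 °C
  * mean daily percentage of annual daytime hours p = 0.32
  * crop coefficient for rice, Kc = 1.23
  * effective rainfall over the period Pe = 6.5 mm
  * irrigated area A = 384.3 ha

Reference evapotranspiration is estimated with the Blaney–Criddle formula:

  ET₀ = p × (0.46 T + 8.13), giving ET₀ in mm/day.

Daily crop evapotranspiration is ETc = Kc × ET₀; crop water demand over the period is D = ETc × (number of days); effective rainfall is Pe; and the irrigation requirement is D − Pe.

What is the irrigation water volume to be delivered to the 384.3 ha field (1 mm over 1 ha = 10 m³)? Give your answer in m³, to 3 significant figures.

159000 m³

ET₀ = 0.32 × (0.46 × 20.1 + 8.13) = 0.32 × 17.376 = 5.5603 mm/d
ETc = Kc × ET₀ = 1.23 × 5.5603 = 6.8392 mm/d
Crop demand D = ETc × 7 d = 6.8392 × 7 = 47.874 mm
D − Pe = 47.874 − 6.5 = 41.374 mm
Volume = 41.374 mm × 384.3 ha × 10 = 159000.3 m³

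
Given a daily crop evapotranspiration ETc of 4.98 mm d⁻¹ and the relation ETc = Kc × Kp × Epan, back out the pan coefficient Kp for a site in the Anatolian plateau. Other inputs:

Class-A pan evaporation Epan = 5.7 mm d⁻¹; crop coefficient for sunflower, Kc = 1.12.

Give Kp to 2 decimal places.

ETc = Kc × Kp × Epan  ⇒  Kp = ETc / (Kc × Epan)
Kp = 4.98 / (1.12 × 5.7) = 4.98 / 6.384 = 0.7801

0.78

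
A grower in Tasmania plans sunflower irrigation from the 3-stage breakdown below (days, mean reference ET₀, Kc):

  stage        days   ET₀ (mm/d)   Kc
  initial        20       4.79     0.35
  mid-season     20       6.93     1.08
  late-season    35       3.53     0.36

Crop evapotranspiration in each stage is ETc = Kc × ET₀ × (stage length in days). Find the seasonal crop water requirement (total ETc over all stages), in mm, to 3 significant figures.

initial: 0.35 × 4.79 × 20 = 33.53 mm
mid-season: 1.08 × 6.93 × 20 = 149.69 mm
late-season: 0.36 × 3.53 × 35 = 44.48 mm
Seasonal total = 227.70 mm

228 mm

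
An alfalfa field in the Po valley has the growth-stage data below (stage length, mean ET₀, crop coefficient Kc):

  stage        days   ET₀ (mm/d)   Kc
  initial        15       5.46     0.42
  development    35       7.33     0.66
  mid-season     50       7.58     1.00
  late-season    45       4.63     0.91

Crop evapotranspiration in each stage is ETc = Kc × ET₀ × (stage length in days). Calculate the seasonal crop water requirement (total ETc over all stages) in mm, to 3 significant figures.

initial: 0.42 × 5.46 × 15 = 34.40 mm
development: 0.66 × 7.33 × 35 = 169.32 mm
mid-season: 1.00 × 7.58 × 50 = 379.00 mm
late-season: 0.91 × 4.63 × 45 = 189.60 mm
Seasonal total = 772.32 mm

772 mm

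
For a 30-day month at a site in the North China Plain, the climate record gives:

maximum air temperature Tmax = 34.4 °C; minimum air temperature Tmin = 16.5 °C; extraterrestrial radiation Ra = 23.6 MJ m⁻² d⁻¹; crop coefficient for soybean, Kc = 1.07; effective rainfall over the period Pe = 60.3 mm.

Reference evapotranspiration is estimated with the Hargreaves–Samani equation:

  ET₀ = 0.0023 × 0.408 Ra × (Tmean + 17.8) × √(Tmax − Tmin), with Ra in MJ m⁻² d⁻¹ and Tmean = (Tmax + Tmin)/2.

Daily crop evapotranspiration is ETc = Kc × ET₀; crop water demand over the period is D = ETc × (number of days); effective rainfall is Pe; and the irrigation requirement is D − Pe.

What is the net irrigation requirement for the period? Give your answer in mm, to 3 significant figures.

Tmean = (34.4 + 16.5)/2 = 25.45 °C
0.408 Ra = 0.408 × 23.6 = 9.6288 mm/d equivalent
ET₀ = 0.0023 × 9.6288 × (25.45 + 17.8) × √17.9 = 0.0023 × 9.6288 × 43.25 × 4.2308 = 4.0524 mm/d
ETc = Kc × ET₀ = 1.07 × 4.0524 = 4.3361 mm/d
Crop demand D = ETc × 30 d = 4.3361 × 30 = 130.083 mm
D − Pe = 130.083 − 60.3 = 69.783 mm

69.8 mm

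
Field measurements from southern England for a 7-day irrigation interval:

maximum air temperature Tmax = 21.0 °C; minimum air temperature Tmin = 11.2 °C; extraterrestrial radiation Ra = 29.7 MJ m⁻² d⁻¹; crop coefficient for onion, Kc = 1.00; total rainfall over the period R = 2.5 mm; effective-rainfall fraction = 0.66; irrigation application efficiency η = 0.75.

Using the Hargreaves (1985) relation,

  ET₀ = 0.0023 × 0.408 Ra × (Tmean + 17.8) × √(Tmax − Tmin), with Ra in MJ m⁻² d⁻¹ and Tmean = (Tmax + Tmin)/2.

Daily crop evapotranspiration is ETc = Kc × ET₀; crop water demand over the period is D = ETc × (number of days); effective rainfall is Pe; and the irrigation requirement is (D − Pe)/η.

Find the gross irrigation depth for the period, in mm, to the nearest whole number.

Tmean = (21.0 + 11.2)/2 = 16.10 °C
0.408 Ra = 0.408 × 29.7 = 12.1176 mm/d equivalent
ET₀ = 0.0023 × 12.1176 × (16.10 + 17.8) × √9.8 = 0.0023 × 12.1176 × 33.90 × 3.1305 = 2.9577 mm/d
ETc = Kc × ET₀ = 1.00 × 2.9577 = 2.9577 mm/d
Crop demand D = ETc × 7 d = 2.9577 × 7 = 20.704 mm
Pe = 0.66 × 2.5 = 1.650 mm
D − Pe = 20.704 − 1.650 = 19.054 mm
Gross irrigation = 19.054 / 0.75 = 25.405 mm

25 mm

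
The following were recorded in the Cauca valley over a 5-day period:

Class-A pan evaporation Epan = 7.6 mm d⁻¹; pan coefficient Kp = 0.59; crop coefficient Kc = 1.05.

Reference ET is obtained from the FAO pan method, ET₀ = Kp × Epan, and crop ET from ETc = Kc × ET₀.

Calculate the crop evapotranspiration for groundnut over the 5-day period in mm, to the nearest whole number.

24 mm

ET₀ = 0.59 × 7.6 = 4.4840 mm/d
ETc = Kc × ET₀ = 1.05 × 4.4840 = 4.7082 mm/d
Over 5 days: 4.7082 × 5 = 23.541 mm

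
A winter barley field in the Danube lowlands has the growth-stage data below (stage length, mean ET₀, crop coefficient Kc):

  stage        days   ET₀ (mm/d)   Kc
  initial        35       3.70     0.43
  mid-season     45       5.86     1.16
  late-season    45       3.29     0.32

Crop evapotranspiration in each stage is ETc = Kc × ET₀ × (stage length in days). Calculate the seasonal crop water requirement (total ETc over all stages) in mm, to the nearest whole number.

409 mm

initial: 0.43 × 3.70 × 35 = 55.69 mm
mid-season: 1.16 × 5.86 × 45 = 305.89 mm
late-season: 0.32 × 3.29 × 45 = 47.38 mm
Seasonal total = 408.96 mm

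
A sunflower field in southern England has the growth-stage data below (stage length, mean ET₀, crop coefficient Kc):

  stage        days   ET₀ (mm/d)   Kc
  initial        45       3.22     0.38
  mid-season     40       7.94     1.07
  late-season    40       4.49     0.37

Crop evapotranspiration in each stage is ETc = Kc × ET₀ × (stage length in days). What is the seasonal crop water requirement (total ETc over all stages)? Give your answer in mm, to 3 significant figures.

461 mm

initial: 0.38 × 3.22 × 45 = 55.06 mm
mid-season: 1.07 × 7.94 × 40 = 339.83 mm
late-season: 0.37 × 4.49 × 40 = 66.45 mm
Seasonal total = 461.34 mm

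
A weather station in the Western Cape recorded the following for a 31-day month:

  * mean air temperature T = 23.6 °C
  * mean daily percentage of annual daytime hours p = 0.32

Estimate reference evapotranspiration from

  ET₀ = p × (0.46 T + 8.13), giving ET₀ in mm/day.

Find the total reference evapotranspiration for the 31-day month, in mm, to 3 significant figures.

ET₀ = 0.32 × (0.46 × 23.6 + 8.13) = 0.32 × 18.986 = 6.0755 mm/d
Monthly total = 6.0755 × 31 = 188.341 mm

188 mm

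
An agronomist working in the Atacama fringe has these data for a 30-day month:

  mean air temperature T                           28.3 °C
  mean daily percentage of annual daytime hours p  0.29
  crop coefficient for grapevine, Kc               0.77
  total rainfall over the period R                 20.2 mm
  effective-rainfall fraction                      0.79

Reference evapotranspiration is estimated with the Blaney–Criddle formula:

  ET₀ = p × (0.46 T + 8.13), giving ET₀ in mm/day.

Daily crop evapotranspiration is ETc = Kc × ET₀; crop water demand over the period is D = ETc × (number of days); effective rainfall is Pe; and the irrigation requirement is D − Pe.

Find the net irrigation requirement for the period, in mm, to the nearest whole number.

126 mm

ET₀ = 0.29 × (0.46 × 28.3 + 8.13) = 0.29 × 21.148 = 6.1329 mm/d
ETc = Kc × ET₀ = 0.77 × 6.1329 = 4.7223 mm/d
Crop demand D = ETc × 30 d = 4.7223 × 30 = 141.669 mm
Pe = 0.79 × 20.2 = 15.958 mm
D − Pe = 141.669 − 15.958 = 125.711 mm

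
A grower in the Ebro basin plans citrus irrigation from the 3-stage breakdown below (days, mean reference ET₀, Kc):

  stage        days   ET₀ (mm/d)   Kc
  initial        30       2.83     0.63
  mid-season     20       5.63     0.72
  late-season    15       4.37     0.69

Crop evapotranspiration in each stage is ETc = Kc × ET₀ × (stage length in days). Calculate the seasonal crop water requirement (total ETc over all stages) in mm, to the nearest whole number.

initial: 0.63 × 2.83 × 30 = 53.49 mm
mid-season: 0.72 × 5.63 × 20 = 81.07 mm
late-season: 0.69 × 4.37 × 15 = 45.23 mm
Seasonal total = 179.79 mm

180 mm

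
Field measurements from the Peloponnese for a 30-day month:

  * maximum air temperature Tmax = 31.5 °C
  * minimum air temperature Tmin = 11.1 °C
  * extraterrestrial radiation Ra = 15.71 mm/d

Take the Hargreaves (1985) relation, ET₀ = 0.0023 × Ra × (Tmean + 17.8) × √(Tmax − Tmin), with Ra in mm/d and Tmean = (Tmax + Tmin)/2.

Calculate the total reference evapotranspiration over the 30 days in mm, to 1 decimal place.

Tmean = (31.5 + 11.1)/2 = 21.30 °C
ET₀ = 0.0023 × 15.71 × (21.30 + 17.8) × √20.4 = 0.0023 × 15.71 × 39.10 × 4.5166 = 6.3811 mm/d
Over 30 days: 6.3811 × 30 = 191.433 mm

191.4 mm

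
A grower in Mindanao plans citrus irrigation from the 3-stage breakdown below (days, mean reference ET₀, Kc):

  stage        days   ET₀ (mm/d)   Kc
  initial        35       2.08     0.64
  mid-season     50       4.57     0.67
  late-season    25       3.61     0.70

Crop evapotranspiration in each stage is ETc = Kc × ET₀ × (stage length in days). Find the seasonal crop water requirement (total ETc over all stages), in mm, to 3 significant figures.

263 mm

initial: 0.64 × 2.08 × 35 = 46.59 mm
mid-season: 0.67 × 4.57 × 50 = 153.10 mm
late-season: 0.70 × 3.61 × 25 = 63.18 mm
Seasonal total = 262.87 mm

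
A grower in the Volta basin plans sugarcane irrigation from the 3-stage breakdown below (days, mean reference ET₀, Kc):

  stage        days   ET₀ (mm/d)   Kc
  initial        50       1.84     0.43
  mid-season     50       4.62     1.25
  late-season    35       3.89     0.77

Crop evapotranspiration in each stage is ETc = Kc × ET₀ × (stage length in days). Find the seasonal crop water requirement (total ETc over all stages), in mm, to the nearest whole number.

initial: 0.43 × 1.84 × 50 = 39.56 mm
mid-season: 1.25 × 4.62 × 50 = 288.75 mm
late-season: 0.77 × 3.89 × 35 = 104.84 mm
Seasonal total = 433.15 mm

433 mm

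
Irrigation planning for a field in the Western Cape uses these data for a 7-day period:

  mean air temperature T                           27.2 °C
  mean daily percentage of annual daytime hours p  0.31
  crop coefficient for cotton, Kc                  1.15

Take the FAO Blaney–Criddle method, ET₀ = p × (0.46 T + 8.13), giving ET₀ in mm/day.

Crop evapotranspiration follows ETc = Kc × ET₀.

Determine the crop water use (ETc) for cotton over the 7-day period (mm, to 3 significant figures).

ET₀ = 0.31 × (0.46 × 27.2 + 8.13) = 0.31 × 20.642 = 6.3990 mm/d
ETc = Kc × ET₀ = 1.15 × 6.3990 = 7.3589 mm/d
Over 7 days: 7.3589 × 7 = 51.512 mm

51.5 mm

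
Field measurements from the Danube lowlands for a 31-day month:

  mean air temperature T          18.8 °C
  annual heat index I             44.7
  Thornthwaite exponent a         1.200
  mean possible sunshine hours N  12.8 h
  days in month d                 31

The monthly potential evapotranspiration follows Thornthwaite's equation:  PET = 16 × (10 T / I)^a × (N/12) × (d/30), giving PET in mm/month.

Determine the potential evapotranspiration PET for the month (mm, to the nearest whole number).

10T/I = 10 × 18.8 / 44.7 = 4.2058
(10T/I)^a = 4.2058^1.200 = 5.6056
Uncorrected PET = 16 × 5.6056 = 89.690 mm
Correction = (N/12)(d/30) = (12.8/12)(31/30) = 1.1022
PET = 89.690 × 1.1022 = 98.856 mm/month

99 mm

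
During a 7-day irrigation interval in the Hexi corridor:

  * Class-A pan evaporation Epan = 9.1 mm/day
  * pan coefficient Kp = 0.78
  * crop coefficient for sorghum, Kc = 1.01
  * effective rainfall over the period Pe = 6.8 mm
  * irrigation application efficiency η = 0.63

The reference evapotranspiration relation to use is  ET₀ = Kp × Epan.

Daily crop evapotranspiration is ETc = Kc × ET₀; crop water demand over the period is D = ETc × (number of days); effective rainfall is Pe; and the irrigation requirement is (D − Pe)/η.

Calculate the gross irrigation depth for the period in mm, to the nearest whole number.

69 mm

ET₀ = 0.78 × 9.1 = 7.0980 mm/d
ETc = Kc × ET₀ = 1.01 × 7.0980 = 7.1690 mm/d
Crop demand D = ETc × 7 d = 7.1690 × 7 = 50.183 mm
D − Pe = 50.183 − 6.8 = 43.383 mm
Gross irrigation = 43.383 / 0.63 = 68.862 mm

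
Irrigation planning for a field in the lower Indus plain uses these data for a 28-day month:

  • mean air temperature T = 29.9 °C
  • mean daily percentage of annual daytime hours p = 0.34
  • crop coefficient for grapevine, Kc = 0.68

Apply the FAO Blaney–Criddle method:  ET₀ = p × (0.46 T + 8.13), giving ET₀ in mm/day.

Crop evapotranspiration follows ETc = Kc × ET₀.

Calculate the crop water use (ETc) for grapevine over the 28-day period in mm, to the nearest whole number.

142 mm

ET₀ = 0.34 × (0.46 × 29.9 + 8.13) = 0.34 × 21.884 = 7.4406 mm/d
ETc = Kc × ET₀ = 0.68 × 7.4406 = 5.0596 mm/d
Over 28 days: 5.0596 × 28 = 141.669 mm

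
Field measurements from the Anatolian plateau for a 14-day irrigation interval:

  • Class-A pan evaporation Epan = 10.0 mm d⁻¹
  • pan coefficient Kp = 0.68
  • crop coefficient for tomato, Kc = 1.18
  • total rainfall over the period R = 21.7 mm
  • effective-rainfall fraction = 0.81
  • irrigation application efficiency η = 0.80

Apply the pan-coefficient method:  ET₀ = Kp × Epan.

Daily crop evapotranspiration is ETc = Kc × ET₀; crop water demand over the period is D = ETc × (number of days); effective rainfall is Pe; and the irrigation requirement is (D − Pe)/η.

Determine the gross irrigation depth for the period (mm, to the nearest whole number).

118 mm

ET₀ = 0.68 × 10.0 = 6.8000 mm/d
ETc = Kc × ET₀ = 1.18 × 6.8000 = 8.0240 mm/d
Crop demand D = ETc × 14 d = 8.0240 × 14 = 112.336 mm
Pe = 0.81 × 21.7 = 17.577 mm
D − Pe = 112.336 − 17.577 = 94.759 mm
Gross irrigation = 94.759 / 0.80 = 118.449 mm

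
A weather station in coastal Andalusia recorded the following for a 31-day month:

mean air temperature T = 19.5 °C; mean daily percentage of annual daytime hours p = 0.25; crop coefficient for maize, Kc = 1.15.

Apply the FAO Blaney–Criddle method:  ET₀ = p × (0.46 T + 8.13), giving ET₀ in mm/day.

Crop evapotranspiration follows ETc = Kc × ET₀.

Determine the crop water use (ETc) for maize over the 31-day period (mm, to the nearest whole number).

ET₀ = 0.25 × (0.46 × 19.5 + 8.13) = 0.25 × 17.100 = 4.2750 mm/d
ETc = Kc × ET₀ = 1.15 × 4.2750 = 4.9163 mm/d
Over 31 days: 4.9163 × 31 = 152.405 mm

152 mm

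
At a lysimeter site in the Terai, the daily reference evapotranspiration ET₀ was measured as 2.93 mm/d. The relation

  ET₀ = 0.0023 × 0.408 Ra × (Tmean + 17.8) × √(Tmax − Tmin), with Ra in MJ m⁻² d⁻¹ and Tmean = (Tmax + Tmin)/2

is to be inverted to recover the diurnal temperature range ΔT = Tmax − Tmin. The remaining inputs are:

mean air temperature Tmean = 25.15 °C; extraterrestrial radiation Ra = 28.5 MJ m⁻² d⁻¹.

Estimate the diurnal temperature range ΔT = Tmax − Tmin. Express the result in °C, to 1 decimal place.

6.5 °C

√ΔT = ET₀ / [0.0023 × 0.408 × Ra × (Tmean+17.8)] = 2.93 / (0.0023 × 11.6280 × 42.95) = 2.5508
ΔT = 2.5508² = 6.507 °C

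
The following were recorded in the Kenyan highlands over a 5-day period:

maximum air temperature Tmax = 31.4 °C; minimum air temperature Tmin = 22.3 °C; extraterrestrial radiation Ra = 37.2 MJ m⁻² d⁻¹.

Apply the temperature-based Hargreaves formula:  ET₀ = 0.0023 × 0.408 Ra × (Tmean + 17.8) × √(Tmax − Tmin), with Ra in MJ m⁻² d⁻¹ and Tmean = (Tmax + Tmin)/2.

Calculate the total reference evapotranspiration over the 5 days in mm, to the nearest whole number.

24 mm

Tmean = (31.4 + 22.3)/2 = 26.85 °C
0.408 Ra = 0.408 × 37.2 = 15.1776 mm/d equivalent
ET₀ = 0.0023 × 15.1776 × (26.85 + 17.8) × √9.1 = 0.0023 × 15.1776 × 44.65 × 3.0166 = 4.7019 mm/d
Over 5 days: 4.7019 × 5 = 23.510 mm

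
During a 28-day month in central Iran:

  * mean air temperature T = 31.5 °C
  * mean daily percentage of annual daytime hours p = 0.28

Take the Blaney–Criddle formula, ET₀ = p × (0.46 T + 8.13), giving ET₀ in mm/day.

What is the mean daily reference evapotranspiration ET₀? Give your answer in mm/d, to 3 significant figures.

6.33 mm/d

ET₀ = 0.28 × (0.46 × 31.5 + 8.13) = 0.28 × 22.620 = 6.3336 mm/d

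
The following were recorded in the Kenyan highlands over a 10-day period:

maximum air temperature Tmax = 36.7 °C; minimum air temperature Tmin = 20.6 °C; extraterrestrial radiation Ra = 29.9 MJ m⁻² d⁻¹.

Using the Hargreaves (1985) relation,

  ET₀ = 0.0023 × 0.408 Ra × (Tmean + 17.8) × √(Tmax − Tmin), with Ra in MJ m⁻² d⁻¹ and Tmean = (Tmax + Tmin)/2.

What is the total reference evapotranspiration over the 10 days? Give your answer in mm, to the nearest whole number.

52 mm

Tmean = (36.7 + 20.6)/2 = 28.65 °C
0.408 Ra = 0.408 × 29.9 = 12.1992 mm/d equivalent
ET₀ = 0.0023 × 12.1992 × (28.65 + 17.8) × √16.1 = 0.0023 × 12.1992 × 46.45 × 4.0125 = 5.2295 mm/d
Over 10 days: 5.2295 × 10 = 52.295 mm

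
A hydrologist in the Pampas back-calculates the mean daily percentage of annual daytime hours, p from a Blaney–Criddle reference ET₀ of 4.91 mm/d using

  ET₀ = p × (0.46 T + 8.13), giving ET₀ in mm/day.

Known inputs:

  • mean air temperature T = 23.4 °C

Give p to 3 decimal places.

0.260

p = ET₀ / (0.46 T + 8.13) = 4.91 / (0.46 × 23.4 + 8.13) = 4.91 / 18.894 = 0.2599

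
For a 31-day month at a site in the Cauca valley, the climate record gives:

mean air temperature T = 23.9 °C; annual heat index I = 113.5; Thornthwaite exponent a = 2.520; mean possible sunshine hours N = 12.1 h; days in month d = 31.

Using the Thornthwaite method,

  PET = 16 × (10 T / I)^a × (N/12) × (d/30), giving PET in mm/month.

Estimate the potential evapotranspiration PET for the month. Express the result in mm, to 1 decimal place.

10T/I = 10 × 23.9 / 113.5 = 2.1057
(10T/I)^a = 2.1057^2.520 = 6.5307
Uncorrected PET = 16 × 6.5307 = 104.491 mm
Correction = (N/12)(d/30) = (12.1/12)(31/30) = 1.0419
PET = 104.491 × 1.0419 = 108.869 mm/month

108.9 mm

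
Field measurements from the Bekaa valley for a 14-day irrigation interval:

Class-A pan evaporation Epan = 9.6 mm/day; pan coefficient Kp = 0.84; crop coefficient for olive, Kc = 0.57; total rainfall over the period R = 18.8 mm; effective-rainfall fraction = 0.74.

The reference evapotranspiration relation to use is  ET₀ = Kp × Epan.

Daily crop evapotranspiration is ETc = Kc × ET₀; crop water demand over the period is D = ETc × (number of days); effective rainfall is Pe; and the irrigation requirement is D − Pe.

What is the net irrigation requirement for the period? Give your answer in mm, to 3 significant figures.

ET₀ = 0.84 × 9.6 = 8.0640 mm/d
ETc = Kc × ET₀ = 0.57 × 8.0640 = 4.5965 mm/d
Crop demand D = ETc × 14 d = 4.5965 × 14 = 64.351 mm
Pe = 0.74 × 18.8 = 13.912 mm
D − Pe = 64.351 − 13.912 = 50.439 mm

50.4 mm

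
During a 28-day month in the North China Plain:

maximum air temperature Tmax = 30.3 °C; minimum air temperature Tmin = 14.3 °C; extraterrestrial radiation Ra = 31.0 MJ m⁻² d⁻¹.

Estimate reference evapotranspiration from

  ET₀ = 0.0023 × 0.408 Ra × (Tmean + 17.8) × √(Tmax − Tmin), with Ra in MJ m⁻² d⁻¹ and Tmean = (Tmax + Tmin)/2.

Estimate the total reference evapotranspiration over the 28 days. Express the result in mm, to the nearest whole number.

Tmean = (30.3 + 14.3)/2 = 22.30 °C
0.408 Ra = 0.408 × 31.0 = 12.6480 mm/d equivalent
ET₀ = 0.0023 × 12.6480 × (22.30 + 17.8) × √16.0 = 0.0023 × 12.6480 × 40.10 × 4.0000 = 4.6661 mm/d
Over 28 days: 4.6661 × 28 = 130.651 mm

131 mm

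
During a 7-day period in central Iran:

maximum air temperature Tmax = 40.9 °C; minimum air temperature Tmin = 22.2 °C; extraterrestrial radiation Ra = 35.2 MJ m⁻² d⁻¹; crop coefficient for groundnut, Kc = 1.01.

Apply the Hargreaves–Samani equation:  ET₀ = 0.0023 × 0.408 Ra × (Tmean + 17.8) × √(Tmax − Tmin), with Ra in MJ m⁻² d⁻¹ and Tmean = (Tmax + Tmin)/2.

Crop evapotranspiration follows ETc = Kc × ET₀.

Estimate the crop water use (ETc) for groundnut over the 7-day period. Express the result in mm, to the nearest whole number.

50 mm

Tmean = (40.9 + 22.2)/2 = 31.55 °C
0.408 Ra = 0.408 × 35.2 = 14.3616 mm/d equivalent
ET₀ = 0.0023 × 14.3616 × (31.55 + 17.8) × √18.7 = 0.0023 × 14.3616 × 49.35 × 4.3243 = 7.0491 mm/d
ETc = Kc × ET₀ = 1.01 × 7.0491 = 7.1196 mm/d
Over 7 days: 7.1196 × 7 = 49.837 mm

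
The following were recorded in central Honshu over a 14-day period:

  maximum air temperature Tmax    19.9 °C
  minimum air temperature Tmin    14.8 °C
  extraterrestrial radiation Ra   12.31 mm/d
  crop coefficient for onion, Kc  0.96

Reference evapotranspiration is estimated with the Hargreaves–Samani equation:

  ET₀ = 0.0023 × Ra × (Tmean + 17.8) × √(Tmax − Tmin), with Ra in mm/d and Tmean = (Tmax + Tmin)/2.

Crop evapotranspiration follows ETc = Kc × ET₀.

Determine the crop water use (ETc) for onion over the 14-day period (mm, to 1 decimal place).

Tmean = (19.9 + 14.8)/2 = 17.35 °C
ET₀ = 0.0023 × 12.31 × (17.35 + 17.8) × √5.1 = 0.0023 × 12.31 × 35.15 × 2.2583 = 2.2475 mm/d
ETc = Kc × ET₀ = 0.96 × 2.2475 = 2.1576 mm/d
Over 14 days: 2.1576 × 14 = 30.206 mm

30.2 mm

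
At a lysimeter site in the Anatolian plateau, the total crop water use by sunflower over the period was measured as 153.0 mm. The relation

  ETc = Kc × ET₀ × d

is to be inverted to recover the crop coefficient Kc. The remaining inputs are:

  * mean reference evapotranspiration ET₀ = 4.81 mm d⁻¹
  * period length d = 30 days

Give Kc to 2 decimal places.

1.06

ETc = Kc × ET₀ × d  ⇒  Kc = ETc / (ET₀ × d)
Kc = 153.0 / (4.81 × 30) = 153.0 / 144.30 = 1.0603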